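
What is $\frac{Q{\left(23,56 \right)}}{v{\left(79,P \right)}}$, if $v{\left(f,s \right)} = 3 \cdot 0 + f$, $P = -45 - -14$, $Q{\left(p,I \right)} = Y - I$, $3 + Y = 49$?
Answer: $- \frac{10}{79} \approx -0.12658$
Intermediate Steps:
$Y = 46$ ($Y = -3 + 49 = 46$)
$Q{\left(p,I \right)} = 46 - I$
$P = -31$ ($P = -45 + 14 = -31$)
$v{\left(f,s \right)} = f$ ($v{\left(f,s \right)} = 0 + f = f$)
$\frac{Q{\left(23,56 \right)}}{v{\left(79,P \right)}} = \frac{46 - 56}{79} = \left(46 - 56\right) \frac{1}{79} = \left(-10\right) \frac{1}{79} = - \frac{10}{79}$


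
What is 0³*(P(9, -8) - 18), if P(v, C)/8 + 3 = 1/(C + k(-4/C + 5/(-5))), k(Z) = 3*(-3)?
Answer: 0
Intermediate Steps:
k(Z) = -9
P(v, C) = -24 + 8/(-9 + C) (P(v, C) = -24 + 8/(C - 9) = -24 + 8/(-9 + C))
0³*(P(9, -8) - 18) = 0³*(8*(28 - 3*(-8))/(-9 - 8) - 18) = 0*(8*(28 + 24)/(-17) - 18) = 0*(8*(-1/17)*52 - 18) = 0*(-416/17 - 18) = 0*(-722/17) = 0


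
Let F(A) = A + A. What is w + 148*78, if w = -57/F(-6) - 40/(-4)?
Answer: 46235/4 ≈ 11559.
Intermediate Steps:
F(A) = 2*A
w = 59/4 (w = -57/(2*(-6)) - 40/(-4) = -57/(-12) - 40*(-1/4) = -57*(-1/12) + 10 = 19/4 + 10 = 59/4 ≈ 14.750)
w + 148*78 = 59/4 + 148*78 = 59/4 + 11544 = 46235/4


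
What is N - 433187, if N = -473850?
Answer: -907037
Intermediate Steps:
N - 433187 = -473850 - 433187 = -907037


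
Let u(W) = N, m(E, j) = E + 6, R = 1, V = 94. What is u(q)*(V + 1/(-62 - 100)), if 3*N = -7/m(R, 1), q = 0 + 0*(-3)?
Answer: -15227/486 ≈ -31.331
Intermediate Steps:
q = 0 (q = 0 + 0 = 0)
m(E, j) = 6 + E
N = -⅓ (N = (-7/(6 + 1))/3 = (-7/7)/3 = (-7*⅐)/3 = (⅓)*(-1) = -⅓ ≈ -0.33333)
u(W) = -⅓
u(q)*(V + 1/(-62 - 100)) = -(94 + 1/(-62 - 100))/3 = -(94 + 1/(-162))/3 = -(94 - 1/162)/3 = -⅓*15227/162 = -15227/486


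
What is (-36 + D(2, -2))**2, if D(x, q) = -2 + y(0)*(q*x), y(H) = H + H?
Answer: 1444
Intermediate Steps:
y(H) = 2*H
D(x, q) = -2 (D(x, q) = -2 + (2*0)*(q*x) = -2 + 0*(q*x) = -2 + 0 = -2)
(-36 + D(2, -2))**2 = (-36 - 2)**2 = (-38)**2 = 1444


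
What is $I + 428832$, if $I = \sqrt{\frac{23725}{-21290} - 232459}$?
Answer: $428832 + \frac{3 i \sqrt{468292553454}}{4258} \approx 4.2883 \cdot 10^{5} + 482.14 i$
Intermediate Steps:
$I = \frac{3 i \sqrt{468292553454}}{4258}$ ($I = \sqrt{23725 \left(- \frac{1}{21290}\right) - 232459} = \sqrt{- \frac{4745}{4258} - 232459} = \sqrt{- \frac{989815167}{4258}} = \frac{3 i \sqrt{468292553454}}{4258} \approx 482.14 i$)
$I + 428832 = \frac{3 i \sqrt{468292553454}}{4258} + 428832 = 428832 + \frac{3 i \sqrt{468292553454}}{4258}$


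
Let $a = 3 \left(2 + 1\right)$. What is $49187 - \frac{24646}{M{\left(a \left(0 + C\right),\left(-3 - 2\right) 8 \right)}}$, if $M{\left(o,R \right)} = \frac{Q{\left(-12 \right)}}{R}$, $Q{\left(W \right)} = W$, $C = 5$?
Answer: $- \frac{98899}{3} \approx -32966.0$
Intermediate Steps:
$a = 9$ ($a = 3 \cdot 3 = 9$)
$M{\left(o,R \right)} = - \frac{12}{R}$
$49187 - \frac{24646}{M{\left(a \left(0 + C\right),\left(-3 - 2\right) 8 \right)}} = 49187 - \frac{24646}{\left(-12\right) \frac{1}{\left(-3 - 2\right) 8}} = 49187 - \frac{24646}{\left(-12\right) \frac{1}{\left(-5\right) 8}} = 49187 - \frac{24646}{\left(-12\right) \frac{1}{-40}} = 49187 - \frac{24646}{\left(-12\right) \left(- \frac{1}{40}\right)} = 49187 - \frac{24646}{\frac{3}{10}} = 49187 - \frac{246460}{3} = - \frac{98899}{3}$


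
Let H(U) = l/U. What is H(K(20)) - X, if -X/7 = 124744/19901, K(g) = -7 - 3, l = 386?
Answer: 75021/14215 ≈ 5.2776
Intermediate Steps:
K(g) = -10
X = -124744/2843 (X = -873208/19901 = -7*124744/19901 = -124744/2843 ≈ -43.878)
H(U) = 386/U
H(K(20)) - X = 386/(-10) - 1*(-124744/2843) = 386*(-⅒) + 124744/2843 = -193/5 + 124744/2843 = 75021/14215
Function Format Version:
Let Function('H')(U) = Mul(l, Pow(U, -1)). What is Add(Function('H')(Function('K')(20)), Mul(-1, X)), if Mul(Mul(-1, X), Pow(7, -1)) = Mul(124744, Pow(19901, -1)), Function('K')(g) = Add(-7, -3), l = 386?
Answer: Rational(75021, 14215) ≈ 5.2776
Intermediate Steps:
Function('K')(g) = -10
X = Rational(-124744, 2843) (X = Mul(-7, Mul(124744, Pow(19901, -1))) = Mul(-7, Mul(124744, Rational(1, 19901))) = Mul(-7, Rational(124744, 19901)) = Rational(-124744, 2843) ≈ -43.878)
Function('H')(U) = Mul(386, Pow(U, -1))
Add(Function('H')(Function('K')(20)), Mul(-1, X)) = Add(Mul(386, Pow(-10, -1)), Mul(-1, Rational(-124744, 2843))) = Add(Mul(386, Rational(-1, 10)), Rational(124744, 2843)) = Add(Rational(-193, 5), Rational(124744, 2843)) = Rational(75021, 14215)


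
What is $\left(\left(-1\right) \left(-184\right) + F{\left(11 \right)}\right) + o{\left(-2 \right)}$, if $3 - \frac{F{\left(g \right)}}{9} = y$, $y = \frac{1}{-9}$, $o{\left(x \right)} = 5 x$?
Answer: $202$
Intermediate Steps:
$y = - \frac{1}{9} \approx -0.11111$
$F{\left(g \right)} = 28$ ($F{\left(g \right)} = 27 - -1 = 27 + 1 = 28$)
$\left(\left(-1\right) \left(-184\right) + F{\left(11 \right)}\right) + o{\left(-2 \right)} = \left(\left(-1\right) \left(-184\right) + 28\right) + 5 \left(-2\right) = \left(184 + 28\right) - 10 = 212 - 10 = 202$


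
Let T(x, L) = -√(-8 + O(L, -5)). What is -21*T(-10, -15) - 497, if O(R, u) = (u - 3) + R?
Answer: -497 + 21*I*√31 ≈ -497.0 + 116.92*I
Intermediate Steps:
O(R, u) = -3 + R + u (O(R, u) = (-3 + u) + R = -3 + R + u)
T(x, L) = -√(-16 + L) (T(x, L) = -√(-8 + (-3 + L - 5)) = -√(-8 + (-8 + L)) = -√(-16 + L))
-21*T(-10, -15) - 497 = -(-21)*√(-16 - 15) - 497 = -(-21)*√(-31) - 497 = -(-21)*I*√31 - 497 = 21*I*√31 - 497 = -497 + 21*I*√31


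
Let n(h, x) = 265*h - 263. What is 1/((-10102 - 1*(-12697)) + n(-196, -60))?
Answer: -1/49608 ≈ -2.0158e-5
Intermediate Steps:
n(h, x) = -263 + 265*h
1/((-10102 - 1*(-12697)) + n(-196, -60)) = 1/((-10102 - 1*(-12697)) + (-263 + 265*(-196))) = 1/((-10102 + 12697) + (-263 - 51940)) = 1/(2595 - 52203) = 1/(-49608) = -1/49608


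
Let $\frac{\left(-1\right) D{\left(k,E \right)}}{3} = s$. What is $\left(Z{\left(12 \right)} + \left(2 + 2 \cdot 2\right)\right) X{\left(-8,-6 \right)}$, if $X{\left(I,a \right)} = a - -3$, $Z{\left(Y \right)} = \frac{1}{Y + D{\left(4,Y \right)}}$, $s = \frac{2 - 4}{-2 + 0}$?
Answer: $- \frac{55}{3} \approx -18.333$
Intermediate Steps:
$s = 1$ ($s = - \frac{2}{-2} = \left(-2\right) \left(- \frac{1}{2}\right) = 1$)
$D{\left(k,E \right)} = -3$ ($D{\left(k,E \right)} = \left(-3\right) 1 = -3$)
$Z{\left(Y \right)} = \frac{1}{-3 + Y}$ ($Z{\left(Y \right)} = \frac{1}{Y - 3} = \frac{1}{-3 + Y}$)
$X{\left(I,a \right)} = 3 + a$ ($X{\left(I,a \right)} = a + 3 = 3 + a$)
$\left(Z{\left(12 \right)} + \left(2 + 2 \cdot 2\right)\right) X{\left(-8,-6 \right)} = \left(\frac{1}{-3 + 12} + \left(2 + 2 \cdot 2\right)\right) \left(3 - 6\right) = \left(\frac{1}{9} + \left(2 + 4\right)\right) \left(-3\right) = \left(\frac{1}{9} + 6\right) \left(-3\right) = \frac{55}{9} \left(-3\right) = - \frac{55}{3}$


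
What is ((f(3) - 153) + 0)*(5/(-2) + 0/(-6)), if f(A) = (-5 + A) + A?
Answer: 380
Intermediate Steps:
f(A) = -5 + 2*A
((f(3) - 153) + 0)*(5/(-2) + 0/(-6)) = (((-5 + 2*3) - 153) + 0)*(5/(-2) + 0/(-6)) = (((-5 + 6) - 153) + 0)*(5*(-½) + 0*(-⅙)) = ((1 - 153) + 0)*(-5/2 + 0) = (-152 + 0)*(-5/2) = -152*(-5/2) = 380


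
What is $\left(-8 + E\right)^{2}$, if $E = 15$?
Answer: $49$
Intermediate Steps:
$\left(-8 + E\right)^{2} = \left(-8 + 15\right)^{2} = 7^{2} = 49$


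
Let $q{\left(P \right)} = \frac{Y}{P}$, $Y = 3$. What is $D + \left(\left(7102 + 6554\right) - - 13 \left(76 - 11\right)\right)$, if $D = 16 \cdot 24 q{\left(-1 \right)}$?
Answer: $13349$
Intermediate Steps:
$q{\left(P \right)} = \frac{3}{P}$
$D = -1152$ ($D = 16 \cdot 24 \frac{3}{-1} = 384 \cdot 3 \left(-1\right) = 384 \left(-3\right) = -1152$)
$D + \left(\left(7102 + 6554\right) - - 13 \left(76 - 11\right)\right) = -1152 + \left(\left(7102 + 6554\right) - - 13 \left(76 - 11\right)\right) = -1152 + \left(13656 - \left(-13\right) 65\right) = -1152 + \left(13656 - -845\right) = -1152 + \left(13656 + 845\right) = -1152 + 14501 = 13349$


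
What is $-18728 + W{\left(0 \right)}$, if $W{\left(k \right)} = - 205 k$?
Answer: $-18728$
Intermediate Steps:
$-18728 + W{\left(0 \right)} = -18728 - 0 = -18728 + 0 = -18728$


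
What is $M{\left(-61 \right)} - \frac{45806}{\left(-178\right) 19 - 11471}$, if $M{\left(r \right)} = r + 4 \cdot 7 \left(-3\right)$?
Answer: $- \frac{2107879}{14853} \approx -141.92$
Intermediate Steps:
$M{\left(r \right)} = -84 + r$ ($M{\left(r \right)} = r + 28 \left(-3\right) = r - 84 = -84 + r$)
$M{\left(-61 \right)} - \frac{45806}{\left(-178\right) 19 - 11471} = \left(-84 - 61\right) - \frac{45806}{\left(-178\right) 19 - 11471} = -145 - \frac{45806}{-3382 - 11471} = -145 - \frac{45806}{-14853} = -145 - - \frac{45806}{14853} = -145 + \frac{45806}{14853} = - \frac{2107879}{14853}$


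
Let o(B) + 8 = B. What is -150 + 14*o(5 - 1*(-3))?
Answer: -150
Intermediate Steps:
o(B) = -8 + B
-150 + 14*o(5 - 1*(-3)) = -150 + 14*(-8 + (5 - 1*(-3))) = -150 + 14*(-8 + (5 + 3)) = -150 + 14*(-8 + 8) = -150 + 14*0 = -150 + 0 = -150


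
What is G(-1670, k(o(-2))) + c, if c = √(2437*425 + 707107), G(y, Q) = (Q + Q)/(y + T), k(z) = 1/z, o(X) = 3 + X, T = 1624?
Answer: -1/23 + 84*√247 ≈ 1320.1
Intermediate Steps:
k(z) = 1/z
G(y, Q) = 2*Q/(1624 + y) (G(y, Q) = (Q + Q)/(y + 1624) = (2*Q)/(1624 + y) = 2*Q/(1624 + y))
c = 84*√247 (c = √(1035725 + 707107) = √1742832 = 84*√247 ≈ 1320.2)
G(-1670, k(o(-2))) + c = 2/((3 - 2)*(1624 - 1670)) + 84*√247 = 2/(1*(-46)) + 84*√247 = 2*1*(-1/46) + 84*√247 = -1/23 + 84*√247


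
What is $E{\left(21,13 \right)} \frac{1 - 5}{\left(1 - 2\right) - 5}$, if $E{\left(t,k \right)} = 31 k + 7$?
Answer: $\frac{820}{3} \approx 273.33$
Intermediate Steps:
$E{\left(t,k \right)} = 7 + 31 k$
$E{\left(21,13 \right)} \frac{1 - 5}{\left(1 - 2\right) - 5} = \left(7 + 31 \cdot 13\right) \frac{1 - 5}{\left(1 - 2\right) - 5} = \left(7 + 403\right) \left(- \frac{4}{\left(1 - 2\right) - 5}\right) = 410 \left(- \frac{4}{-1 - 5}\right) = 410 \left(- \frac{4}{-6}\right) = 410 \left(\left(-4\right) \left(- \frac{1}{6}\right)\right) = 410 \cdot \frac{2}{3} = \frac{820}{3}$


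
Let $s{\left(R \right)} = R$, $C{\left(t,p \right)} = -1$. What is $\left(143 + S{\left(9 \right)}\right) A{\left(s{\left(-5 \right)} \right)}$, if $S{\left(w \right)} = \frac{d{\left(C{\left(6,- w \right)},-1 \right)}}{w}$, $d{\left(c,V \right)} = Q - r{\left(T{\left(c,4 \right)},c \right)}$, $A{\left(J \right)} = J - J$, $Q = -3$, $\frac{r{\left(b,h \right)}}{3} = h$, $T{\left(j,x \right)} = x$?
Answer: $0$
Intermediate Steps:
$r{\left(b,h \right)} = 3 h$
$A{\left(J \right)} = 0$
$d{\left(c,V \right)} = -3 - 3 c$
$S{\left(w \right)} = 0$ ($S{\left(w \right)} = \frac{-3 - -3}{w} = \frac{-3 + 3}{w} = \frac{0}{w} = 0$)
$\left(143 + S{\left(9 \right)}\right) A{\left(s{\left(-5 \right)} \right)} = \left(143 + 0\right) 0 = 143 \cdot 0 = 0$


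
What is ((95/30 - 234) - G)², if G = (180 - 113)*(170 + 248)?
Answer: 28703475241/36 ≈ 7.9732e+8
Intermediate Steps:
G = 28006 (G = 67*418 = 28006)
((95/30 - 234) - G)² = ((95/30 - 234) - 1*28006)² = ((95*(1/30) - 234) - 28006)² = ((19/6 - 234) - 28006)² = (-1385/6 - 28006)² = (-169421/6)² = 28703475241/36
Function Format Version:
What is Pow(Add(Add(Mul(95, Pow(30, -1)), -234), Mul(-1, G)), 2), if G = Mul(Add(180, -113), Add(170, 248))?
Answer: Rational(28703475241, 36) ≈ 7.9732e+8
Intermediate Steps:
G = 28006 (G = Mul(67, 418) = 28006)
Pow(Add(Add(Mul(95, Pow(30, -1)), -234), Mul(-1, G)), 2) = Pow(Add(Add(Mul(95, Pow(30, -1)), -234), Mul(-1, 28006)), 2) = Pow(Add(Add(Mul(95, Rational(1, 30)), -234), -28006), 2) = Pow(Add(Add(Rational(19, 6), -234), -28006), 2) = Pow(Add(Rational(-1385, 6), -28006), 2) = Pow(Rational(-169421, 6), 2) = Rational(28703475241, 36)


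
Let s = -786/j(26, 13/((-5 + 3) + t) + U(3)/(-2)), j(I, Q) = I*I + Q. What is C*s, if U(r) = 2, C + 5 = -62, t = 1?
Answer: 26331/331 ≈ 79.550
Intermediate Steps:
C = -67 (C = -5 - 62 = -67)
j(I, Q) = Q + I**2 (j(I, Q) = I**2 + Q = Q + I**2)
s = -393/331 (s = -786/((13/((-5 + 3) + 1) + 2/(-2)) + 26**2) = -786/((13/(-2 + 1) + 2*(-1/2)) + 676) = -786/((13/(-1) - 1) + 676) = -786/((13*(-1) - 1) + 676) = -786/((-13 - 1) + 676) = -786/(-14 + 676) = -786/662 = -786*1/662 = -393/331 ≈ -1.1873)
C*s = -67*(-393/331) = 26331/331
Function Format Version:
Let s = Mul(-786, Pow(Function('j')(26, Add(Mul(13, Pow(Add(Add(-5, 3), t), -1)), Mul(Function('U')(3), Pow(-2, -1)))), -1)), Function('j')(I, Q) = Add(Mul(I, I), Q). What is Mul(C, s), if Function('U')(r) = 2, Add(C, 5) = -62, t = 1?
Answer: Rational(26331, 331) ≈ 79.550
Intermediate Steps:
C = -67 (C = Add(-5, -62) = -67)
Function('j')(I, Q) = Add(Q, Pow(I, 2)) (Function('j')(I, Q) = Add(Pow(I, 2), Q) = Add(Q, Pow(I, 2)))
s = Rational(-393, 331) (s = Mul(-786, Pow(Add(Add(Mul(13, Pow(Add(Add(-5, 3), 1), -1)), Mul(2, Pow(-2, -1))), Pow(26, 2)), -1)) = Mul(-786, Pow(Add(Add(Mul(13, Pow(Add(-2, 1), -1)), Mul(2, Rational(-1, 2))), 676), -1)) = Mul(-786, Pow(Add(Add(Mul(13, Pow(-1, -1)), -1), 676), -1)) = Mul(-786, Pow(Add(Add(Mul(13, -1), -1), 676), -1)) = Mul(-786, Pow(Add(Add(-13, -1), 676), -1)) = Mul(-786, Pow(Add(-14, 676), -1)) = Mul(-786, Pow(662, -1)) = Mul(-786, Rational(1, 662)) = Rational(-393, 331) ≈ -1.1873)
Mul(C, s) = Mul(-67, Rational(-393, 331)) = Rational(26331, 331)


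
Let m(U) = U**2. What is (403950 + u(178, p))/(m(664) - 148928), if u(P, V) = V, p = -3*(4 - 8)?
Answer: 201981/145984 ≈ 1.3836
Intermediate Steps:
p = 12 (p = -3*(-4) = 12)
(403950 + u(178, p))/(m(664) - 148928) = (403950 + 12)/(664**2 - 148928) = 403962/(440896 - 148928) = 403962/291968 = 403962*(1/291968) = 201981/145984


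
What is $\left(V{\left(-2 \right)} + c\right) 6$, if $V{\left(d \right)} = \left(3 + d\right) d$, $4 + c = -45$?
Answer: $-306$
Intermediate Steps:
$c = -49$ ($c = -4 - 45 = -49$)
$V{\left(d \right)} = d \left(3 + d\right)$
$\left(V{\left(-2 \right)} + c\right) 6 = \left(- 2 \left(3 - 2\right) - 49\right) 6 = \left(\left(-2\right) 1 - 49\right) 6 = \left(-2 - 49\right) 6 = \left(-51\right) 6 = -306$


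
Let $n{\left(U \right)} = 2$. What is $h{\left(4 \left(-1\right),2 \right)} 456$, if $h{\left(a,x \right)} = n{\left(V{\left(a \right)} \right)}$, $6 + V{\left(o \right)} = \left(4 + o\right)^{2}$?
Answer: $912$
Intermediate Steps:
$V{\left(o \right)} = -6 + \left(4 + o\right)^{2}$
$h{\left(a,x \right)} = 2$
$h{\left(4 \left(-1\right),2 \right)} 456 = 2 \cdot 456 = 912$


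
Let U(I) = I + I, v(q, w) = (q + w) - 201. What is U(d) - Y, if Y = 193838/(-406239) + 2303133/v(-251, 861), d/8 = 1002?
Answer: 90957984473/8744829 ≈ 10401.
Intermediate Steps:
d = 8016 (d = 8*1002 = 8016)
v(q, w) = -201 + q + w
U(I) = 2*I
Y = 49239114055/8744829 (Y = 193838/(-406239) + 2303133/(-201 - 251 + 861) = 193838*(-1/406239) + 2303133/409 = -10202/21381 + 2303133*(1/409) = -10202/21381 + 2303133/409 = 49239114055/8744829 ≈ 5630.7)
U(d) - Y = 2*8016 - 1*49239114055/8744829 = 16032 - 49239114055/8744829 = 90957984473/8744829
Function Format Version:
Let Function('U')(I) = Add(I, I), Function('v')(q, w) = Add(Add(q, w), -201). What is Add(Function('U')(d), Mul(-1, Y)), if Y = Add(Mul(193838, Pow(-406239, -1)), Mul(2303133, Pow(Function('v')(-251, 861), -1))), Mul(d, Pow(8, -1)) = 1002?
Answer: Rational(90957984473, 8744829) ≈ 10401.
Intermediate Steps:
d = 8016 (d = Mul(8, 1002) = 8016)
Function('v')(q, w) = Add(-201, q, w)
Function('U')(I) = Mul(2, I)
Y = Rational(49239114055, 8744829) (Y = Add(Mul(193838, Pow(-406239, -1)), Mul(2303133, Pow(Add(-201, -251, 861), -1))) = Add(Mul(193838, Rational(-1, 406239)), Mul(2303133, Pow(409, -1))) = Add(Rational(-10202, 21381), Mul(2303133, Rational(1, 409))) = Add(Rational(-10202, 21381), Rational(2303133, 409)) = Rational(49239114055, 8744829) ≈ 5630.7)
Add(Function('U')(d), Mul(-1, Y)) = Add(Mul(2, 8016), Mul(-1, Rational(49239114055, 8744829))) = Add(16032, Rational(-49239114055, 8744829)) = Rational(90957984473, 8744829)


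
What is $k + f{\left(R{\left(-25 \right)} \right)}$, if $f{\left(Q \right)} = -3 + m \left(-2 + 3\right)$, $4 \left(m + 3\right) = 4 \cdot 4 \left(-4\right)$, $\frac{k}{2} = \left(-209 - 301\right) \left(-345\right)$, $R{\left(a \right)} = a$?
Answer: $351878$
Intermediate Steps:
$k = 351900$ ($k = 2 \left(-209 - 301\right) \left(-345\right) = 2 \left(\left(-510\right) \left(-345\right)\right) = 2 \cdot 175950 = 351900$)
$m = -19$ ($m = -3 + \frac{4 \cdot 4 \left(-4\right)}{4} = -3 + \frac{16 \left(-4\right)}{4} = -3 + \frac{1}{4} \left(-64\right) = -3 - 16 = -19$)
$f{\left(Q \right)} = -22$ ($f{\left(Q \right)} = -3 - 19 \left(-2 + 3\right) = -3 - 19 = -22$)
$k + f{\left(R{\left(-25 \right)} \right)} = 351900 - 22 = 351878$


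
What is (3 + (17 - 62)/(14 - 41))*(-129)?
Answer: -602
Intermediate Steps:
(3 + (17 - 62)/(14 - 41))*(-129) = (3 - 45/(-27))*(-129) = (3 - 45*(-1/27))*(-129) = (3 + 5/3)*(-129) = (14/3)*(-129) = -602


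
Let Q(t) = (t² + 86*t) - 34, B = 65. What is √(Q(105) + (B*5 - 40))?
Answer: √20306 ≈ 142.50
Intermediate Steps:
Q(t) = -34 + t² + 86*t
√(Q(105) + (B*5 - 40)) = √((-34 + 105² + 86*105) + (65*5 - 40)) = √((-34 + 11025 + 9030) + (325 - 40)) = √(20021 + 285) = √20306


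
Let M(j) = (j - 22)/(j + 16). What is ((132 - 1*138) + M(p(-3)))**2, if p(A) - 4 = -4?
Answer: 3481/64 ≈ 54.391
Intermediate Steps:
p(A) = 0 (p(A) = 4 - 4 = 0)
M(j) = (-22 + j)/(16 + j)
((132 - 1*138) + M(p(-3)))**2 = ((132 - 1*138) + (-22 + 0)/(16 + 0))**2 = ((132 - 138) - 22/16)**2 = (-6 + (1/16)*(-22))**2 = (-6 - 11/8)**2 = (-59/8)**2 = 3481/64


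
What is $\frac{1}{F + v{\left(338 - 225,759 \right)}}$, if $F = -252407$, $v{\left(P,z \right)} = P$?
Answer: $- \frac{1}{252294} \approx -3.9636 \cdot 10^{-6}$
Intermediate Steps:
$\frac{1}{F + v{\left(338 - 225,759 \right)}} = \frac{1}{-252407 + \left(338 - 225\right)} = \frac{1}{-252407 + 113} = \frac{1}{-252294} = - \frac{1}{252294}$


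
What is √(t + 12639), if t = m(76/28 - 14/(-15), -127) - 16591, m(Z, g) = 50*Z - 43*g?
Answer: √745899/21 ≈ 41.126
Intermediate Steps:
m(Z, g) = -43*g + 50*Z
t = -229900/21 (t = (-43*(-127) + 50*(76/28 - 14/(-15))) - 16591 = (5461 + 50*(76*(1/28) - 14*(-1/15))) - 16591 = (5461 + 50*(19/7 + 14/15)) - 16591 = (5461 + 50*(383/105)) - 16591 = (5461 + 3830/21) - 16591 = 118511/21 - 16591 = -229900/21 ≈ -10948.)
√(t + 12639) = √(-229900/21 + 12639) = √(35519/21) = √745899/21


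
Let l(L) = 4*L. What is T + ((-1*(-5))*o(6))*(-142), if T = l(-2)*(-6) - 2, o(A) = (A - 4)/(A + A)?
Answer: -217/3 ≈ -72.333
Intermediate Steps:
o(A) = (-4 + A)/(2*A) (o(A) = (-4 + A)/((2*A)) = (-4 + A)*(1/(2*A)) = (-4 + A)/(2*A))
T = 46 (T = (4*(-2))*(-6) - 2 = -8*(-6) - 2 = 48 - 2 = 46)
T + ((-1*(-5))*o(6))*(-142) = 46 + ((-1*(-5))*((1/2)*(-4 + 6)/6))*(-142) = 46 + (5*((1/2)*(1/6)*2))*(-142) = 46 + (5*(1/6))*(-142) = 46 + (5/6)*(-142) = 46 - 355/3 = -217/3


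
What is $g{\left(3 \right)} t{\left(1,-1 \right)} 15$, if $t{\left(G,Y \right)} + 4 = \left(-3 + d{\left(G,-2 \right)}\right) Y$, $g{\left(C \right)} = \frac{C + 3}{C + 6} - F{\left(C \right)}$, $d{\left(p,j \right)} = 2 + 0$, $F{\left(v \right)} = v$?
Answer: $105$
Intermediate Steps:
$d{\left(p,j \right)} = 2$
$g{\left(C \right)} = - C + \frac{3 + C}{6 + C}$ ($g{\left(C \right)} = \frac{C + 3}{C + 6} - C = \frac{3 + C}{6 + C} - C = - C + \frac{3 + C}{6 + C}$)
$t{\left(G,Y \right)} = -4 - Y$ ($t{\left(G,Y \right)} = -4 + \left(-3 + 2\right) Y = -4 - Y$)
$g{\left(3 \right)} t{\left(1,-1 \right)} 15 = \frac{3 - 3^{2} - 15}{6 + 3} \left(-4 - -1\right) 15 = \frac{3 - 9 - 15}{9} \left(-4 + 1\right) 15 = \frac{3 - 9 - 15}{9} \left(-3\right) 15 = \frac{1}{9} \left(-21\right) \left(-3\right) 15 = \left(- \frac{7}{3}\right) \left(-3\right) 15 = 7 \cdot 15 = 105$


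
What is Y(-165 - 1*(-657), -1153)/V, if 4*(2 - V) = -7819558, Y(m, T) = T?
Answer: -2306/3909783 ≈ -0.00058980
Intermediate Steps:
V = 3909783/2 (V = 2 - ¼*(-7819558) = 2 + 3909779/2 = 3909783/2 ≈ 1.9549e+6)
Y(-165 - 1*(-657), -1153)/V = -1153/3909783/2 = -1153*2/3909783 = -2306/3909783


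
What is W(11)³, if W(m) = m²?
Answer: 1771561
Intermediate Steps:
W(11)³ = (11²)³ = 121³ = 1771561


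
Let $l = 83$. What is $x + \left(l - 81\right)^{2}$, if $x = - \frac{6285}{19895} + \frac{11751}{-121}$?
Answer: $- \frac{44983490}{481459} \approx -93.432$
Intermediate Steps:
$x = - \frac{46909326}{481459}$ ($x = \left(-6285\right) \frac{1}{19895} + 11751 \left(- \frac{1}{121}\right) = - \frac{1257}{3979} - \frac{11751}{121} = - \frac{46909326}{481459} \approx -97.432$)
$x + \left(l - 81\right)^{2} = - \frac{46909326}{481459} + \left(83 - 81\right)^{2} = - \frac{46909326}{481459} + 2^{2} = - \frac{46909326}{481459} + 4 = - \frac{44983490}{481459}$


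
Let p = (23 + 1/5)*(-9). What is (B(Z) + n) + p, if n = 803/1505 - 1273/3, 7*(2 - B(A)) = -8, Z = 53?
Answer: -2841998/4515 ≈ -629.46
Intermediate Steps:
B(A) = 22/7 (B(A) = 2 - ⅐*(-8) = 2 + 8/7 = 22/7)
p = -1044/5 (p = (23 + ⅕)*(-9) = (116/5)*(-9) = -1044/5 ≈ -208.80)
n = -1913456/4515 (n = 803*(1/1505) - 1273*⅓ = 803/1505 - 1273/3 = -1913456/4515 ≈ -423.80)
(B(Z) + n) + p = (22/7 - 1913456/4515) - 1044/5 = -1899266/4515 - 1044/5 = -2841998/4515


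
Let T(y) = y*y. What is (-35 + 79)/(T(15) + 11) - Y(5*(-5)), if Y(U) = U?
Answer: 1486/59 ≈ 25.186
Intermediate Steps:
T(y) = y²
(-35 + 79)/(T(15) + 11) - Y(5*(-5)) = (-35 + 79)/(15² + 11) - 5*(-5) = 44/(225 + 11) - 1*(-25) = 44/236 + 25 = 44*(1/236) + 25 = 11/59 + 25 = 1486/59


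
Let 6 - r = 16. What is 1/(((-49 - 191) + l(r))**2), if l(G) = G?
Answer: 1/62500 ≈ 1.6000e-5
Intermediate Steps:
r = -10 (r = 6 - 1*16 = 6 - 16 = -10)
1/(((-49 - 191) + l(r))**2) = 1/(((-49 - 191) - 10)**2) = 1/((-240 - 10)**2) = 1/((-250)**2) = 1/62500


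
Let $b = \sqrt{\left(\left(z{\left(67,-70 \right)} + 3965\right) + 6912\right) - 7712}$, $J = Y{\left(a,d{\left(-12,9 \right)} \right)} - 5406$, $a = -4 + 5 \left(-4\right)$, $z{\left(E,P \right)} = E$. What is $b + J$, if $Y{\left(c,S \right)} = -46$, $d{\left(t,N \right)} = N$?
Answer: $-5452 + 4 \sqrt{202} \approx -5395.1$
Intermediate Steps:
$a = -24$ ($a = -4 - 20 = -24$)
$J = -5452$ ($J = -46 - 5406 = -5452$)
$b = 4 \sqrt{202}$ ($b = \sqrt{\left(\left(67 + 3965\right) + 6912\right) - 7712} = \sqrt{\left(4032 + 6912\right) - 7712} = \sqrt{10944 - 7712} = \sqrt{3232} = 4 \sqrt{202} \approx 56.851$)
$b + J = 4 \sqrt{202} - 5452 = -5452 + 4 \sqrt{202}$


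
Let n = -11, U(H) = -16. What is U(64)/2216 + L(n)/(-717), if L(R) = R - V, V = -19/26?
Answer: 12225/1721278 ≈ 0.0071023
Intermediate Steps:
V = -19/26 (V = -19*1/26 = -19/26 ≈ -0.73077)
L(R) = 19/26 + R (L(R) = R - 1*(-19/26) = R + 19/26 = 19/26 + R)
U(64)/2216 + L(n)/(-717) = -16/2216 + (19/26 - 11)/(-717) = -16*1/2216 - 267/26*(-1/717) = -2/277 + 89/6214 = 12225/1721278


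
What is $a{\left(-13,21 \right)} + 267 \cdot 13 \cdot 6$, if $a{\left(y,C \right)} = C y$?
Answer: $20553$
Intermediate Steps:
$a{\left(-13,21 \right)} + 267 \cdot 13 \cdot 6 = 21 \left(-13\right) + 267 \cdot 13 \cdot 6 = -273 + 267 \cdot 78 = -273 + 20826 = 20553$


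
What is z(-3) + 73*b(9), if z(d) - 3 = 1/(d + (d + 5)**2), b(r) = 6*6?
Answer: 2632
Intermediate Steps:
b(r) = 36
z(d) = 3 + 1/(d + (5 + d)**2) (z(d) = 3 + 1/(d + (d + 5)**2) = 3 + 1/(d + (5 + d)**2))
z(-3) + 73*b(9) = (1 + 3*(-3) + 3*(5 - 3)**2)/(-3 + (5 - 3)**2) + 73*36 = (1 - 9 + 3*2**2)/(-3 + 2**2) + 2628 = (1 - 9 + 3*4)/(-3 + 4) + 2628 = (1 - 9 + 12)/1 + 2628 = 1*4 + 2628 = 4 + 2628 = 2632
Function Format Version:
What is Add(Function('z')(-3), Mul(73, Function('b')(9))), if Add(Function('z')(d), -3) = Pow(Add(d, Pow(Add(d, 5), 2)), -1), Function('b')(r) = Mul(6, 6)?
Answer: 2632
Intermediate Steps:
Function('b')(r) = 36
Function('z')(d) = Add(3, Pow(Add(d, Pow(Add(5, d), 2)), -1)) (Function('z')(d) = Add(3, Pow(Add(d, Pow(Add(d, 5), 2)), -1)) = Add(3, Pow(Add(d, Pow(Add(5, d), 2)), -1)))
Add(Function('z')(-3), Mul(73, Function('b')(9))) = Add(Mul(Pow(Add(-3, Pow(Add(5, -3), 2)), -1), Add(1, Mul(3, -3), Mul(3, Pow(Add(5, -3), 2)))), Mul(73, 36)) = Add(Mul(Pow(Add(-3, Pow(2, 2)), -1), Add(1, -9, Mul(3, Pow(2, 2)))), 2628) = Add(Mul(Pow(Add(-3, 4), -1), Add(1, -9, Mul(3, 4))), 2628) = Add(Mul(Pow(1, -1), Add(1, -9, 12)), 2628) = Add(Mul(1, 4), 2628) = Add(4, 2628) = 2632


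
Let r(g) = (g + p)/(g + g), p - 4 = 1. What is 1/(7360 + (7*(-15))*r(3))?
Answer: 1/7220 ≈ 0.00013850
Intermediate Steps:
p = 5 (p = 4 + 1 = 5)
r(g) = (5 + g)/(2*g) (r(g) = (g + 5)/(g + g) = (5 + g)/((2*g)) = (5 + g)*(1/(2*g)) = (5 + g)/(2*g))
1/(7360 + (7*(-15))*r(3)) = 1/(7360 + (7*(-15))*((½)*(5 + 3)/3)) = 1/(7360 - 105*8/(2*3)) = 1/(7360 - 105*4/3) = 1/(7360 - 140) = 1/7220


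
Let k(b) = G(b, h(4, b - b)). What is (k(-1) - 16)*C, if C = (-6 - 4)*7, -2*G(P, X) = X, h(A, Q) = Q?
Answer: 1120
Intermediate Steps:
G(P, X) = -X/2
k(b) = 0 (k(b) = -(b - b)/2 = -½*0 = 0)
C = -70 (C = -10*7 = -70)
(k(-1) - 16)*C = (0 - 16)*(-70) = -16*(-70) = 1120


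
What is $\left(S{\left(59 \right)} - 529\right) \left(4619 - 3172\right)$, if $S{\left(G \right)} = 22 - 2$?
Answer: $-736523$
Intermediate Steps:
$S{\left(G \right)} = 20$
$\left(S{\left(59 \right)} - 529\right) \left(4619 - 3172\right) = \left(20 - 529\right) \left(4619 - 3172\right) = \left(-509\right) 1447 = -736523$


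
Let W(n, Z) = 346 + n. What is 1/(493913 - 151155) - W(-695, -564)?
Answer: 119622543/342758 ≈ 349.00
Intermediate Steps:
1/(493913 - 151155) - W(-695, -564) = 1/(493913 - 151155) - (346 - 695) = 1/342758 - 1*(-349) = 1/342758 + 349 = 119622543/342758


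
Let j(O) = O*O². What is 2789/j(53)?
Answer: 2789/148877 ≈ 0.018734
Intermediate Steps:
j(O) = O³
2789/j(53) = 2789/(53³) = 2789/148877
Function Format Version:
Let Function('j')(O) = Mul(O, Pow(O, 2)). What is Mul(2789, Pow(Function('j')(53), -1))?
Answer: Rational(2789, 148877) ≈ 0.018734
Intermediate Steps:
Function('j')(O) = Pow(O, 3)
Mul(2789, Pow(Function('j')(53), -1)) = Mul(2789, Pow(Pow(53, 3), -1)) = Mul(2789, Pow(148877, -1)) = Mul(2789, Rational(1, 148877)) = Rational(2789, 148877)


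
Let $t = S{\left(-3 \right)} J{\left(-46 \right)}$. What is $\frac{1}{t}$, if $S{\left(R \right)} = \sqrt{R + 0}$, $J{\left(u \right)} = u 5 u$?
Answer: $- \frac{i \sqrt{3}}{31740} \approx - 5.457 \cdot 10^{-5} i$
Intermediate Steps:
$J{\left(u \right)} = 5 u^{2}$
$S{\left(R \right)} = \sqrt{R}$
$t = 10580 i \sqrt{3}$ ($t = \sqrt{-3} \cdot 5 \left(-46\right)^{2} = i \sqrt{3} \cdot 5 \cdot 2116 = i \sqrt{3} \cdot 10580 = 10580 i \sqrt{3} \approx 18325.0 i$)
$\frac{1}{t} = \frac{1}{10580 i \sqrt{3}} = - \frac{i \sqrt{3}}{31740}$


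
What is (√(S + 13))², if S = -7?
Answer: 6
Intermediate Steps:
(√(S + 13))² = (√(-7 + 13))² = (√6)² = 6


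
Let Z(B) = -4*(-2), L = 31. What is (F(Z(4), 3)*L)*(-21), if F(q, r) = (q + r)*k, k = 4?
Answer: -28644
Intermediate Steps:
Z(B) = 8
F(q, r) = 4*q + 4*r (F(q, r) = (q + r)*4 = 4*q + 4*r)
(F(Z(4), 3)*L)*(-21) = ((4*8 + 4*3)*31)*(-21) = ((32 + 12)*31)*(-21) = (44*31)*(-21) = 1364*(-21) = -28644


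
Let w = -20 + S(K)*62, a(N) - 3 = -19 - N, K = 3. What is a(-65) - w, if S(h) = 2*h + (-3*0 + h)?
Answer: -489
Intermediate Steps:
S(h) = 3*h (S(h) = 2*h + (0 + h) = 2*h + h = 3*h)
a(N) = -16 - N (a(N) = 3 + (-19 - N) = -16 - N)
w = 538 (w = -20 + (3*3)*62 = -20 + 9*62 = -20 + 558 = 538)
a(-65) - w = (-16 - 1*(-65)) - 1*538 = (-16 + 65) - 538 = 49 - 538 = -489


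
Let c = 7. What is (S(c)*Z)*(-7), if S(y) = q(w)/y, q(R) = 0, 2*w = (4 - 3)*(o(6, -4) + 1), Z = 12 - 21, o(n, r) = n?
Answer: 0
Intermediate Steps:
Z = -9
w = 7/2 (w = ((4 - 3)*(6 + 1))/2 = (1*7)/2 = (1/2)*7 = 7/2 ≈ 3.5000)
S(y) = 0 (S(y) = 0/y = 0)
(S(c)*Z)*(-7) = (0*(-9))*(-7) = 0*(-7) = 0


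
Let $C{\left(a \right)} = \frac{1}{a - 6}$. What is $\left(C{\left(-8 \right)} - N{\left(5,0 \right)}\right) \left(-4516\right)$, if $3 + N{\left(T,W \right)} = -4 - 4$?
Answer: $- \frac{345474}{7} \approx -49353.0$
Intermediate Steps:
$N{\left(T,W \right)} = -11$ ($N{\left(T,W \right)} = -3 - 8 = -11$)
$C{\left(a \right)} = \frac{1}{-6 + a}$
$\left(C{\left(-8 \right)} - N{\left(5,0 \right)}\right) \left(-4516\right) = \left(\frac{1}{-6 - 8} - -11\right) \left(-4516\right) = \left(\frac{1}{-14} + 11\right) \left(-4516\right) = \left(- \frac{1}{14} + 11\right) \left(-4516\right) = \frac{153}{14} \left(-4516\right) = - \frac{345474}{7}$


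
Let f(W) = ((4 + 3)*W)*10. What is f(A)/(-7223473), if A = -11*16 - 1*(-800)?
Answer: -43680/7223473 ≈ -0.0060470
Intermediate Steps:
A = 624 (A = -176 + 800 = 624)
f(W) = 70*W (f(W) = (7*W)*10 = 70*W)
f(A)/(-7223473) = (70*624)/(-7223473) = 43680*(-1/7223473) = -43680/7223473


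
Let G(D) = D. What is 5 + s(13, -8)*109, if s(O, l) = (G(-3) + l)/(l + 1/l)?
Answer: 9917/65 ≈ 152.57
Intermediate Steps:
s(O, l) = (-3 + l)/(l + 1/l)
5 + s(13, -8)*109 = 5 - 8*(-3 - 8)/(1 + (-8)²)*109 = 5 - 8*(-11)/(1 + 64)*109 = 5 - 8*(-11)/65*109 = 5 - 8*1/65*(-11)*109 = 5 + (88/65)*109 = 5 + 9592/65 = 9917/65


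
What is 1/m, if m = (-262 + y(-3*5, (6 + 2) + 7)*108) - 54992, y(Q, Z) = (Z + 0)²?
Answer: -1/30954 ≈ -3.2306e-5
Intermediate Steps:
y(Q, Z) = Z²
m = -30954 (m = (-262 + ((6 + 2) + 7)²*108) - 54992 = (-262 + (8 + 7)²*108) - 54992 = (-262 + 15²*108) - 54992 = (-262 + 225*108) - 54992 = (-262 + 24300) - 54992 = 24038 - 54992 = -30954)
1/m = 1/(-30954) = -1/30954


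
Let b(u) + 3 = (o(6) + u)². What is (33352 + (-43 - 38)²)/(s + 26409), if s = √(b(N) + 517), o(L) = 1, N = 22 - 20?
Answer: 1054062417/697434758 - 39913*√523/697434758 ≈ 1.5100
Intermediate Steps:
N = 2
b(u) = -3 + (1 + u)²
s = √523 (s = √((-3 + (1 + 2)²) + 517) = √((-3 + 3²) + 517) = √((-3 + 9) + 517) = √(6 + 517) = √523 ≈ 22.869)
(33352 + (-43 - 38)²)/(s + 26409) = (33352 + (-43 - 38)²)/(√523 + 26409) = (33352 + (-81)²)/(26409 + √523) = (33352 + 6561)/(26409 + √523) = 39913/(26409 + √523)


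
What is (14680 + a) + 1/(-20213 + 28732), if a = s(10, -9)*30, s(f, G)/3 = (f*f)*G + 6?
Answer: -560379819/8519 ≈ -65780.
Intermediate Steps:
s(f, G) = 18 + 3*G*f**2 (s(f, G) = 3*((f*f)*G + 6) = 3*(f**2*G + 6) = 3*(G*f**2 + 6) = 3*(6 + G*f**2) = 18 + 3*G*f**2)
a = -80460 (a = (18 + 3*(-9)*10**2)*30 = (18 + 3*(-9)*100)*30 = (18 - 2700)*30 = -2682*30 = -80460)
(14680 + a) + 1/(-20213 + 28732) = (14680 - 80460) + 1/(-20213 + 28732) = -65780 + 1/8519 = -560379819/8519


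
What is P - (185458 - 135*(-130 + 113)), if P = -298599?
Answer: -486352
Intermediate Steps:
P - (185458 - 135*(-130 + 113)) = -298599 - (185458 - 135*(-130 + 113)) = -298599 - (185458 - 135*(-17)) = -298599 - (185458 + 2295) = -298599 - 1*187753 = -298599 - 187753 = -486352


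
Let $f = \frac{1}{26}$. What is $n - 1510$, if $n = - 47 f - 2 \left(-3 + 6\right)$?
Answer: $- \frac{39463}{26} \approx -1517.8$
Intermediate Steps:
$f = \frac{1}{26} \approx 0.038462$
$n = - \frac{203}{26}$ ($n = \left(-47\right) \frac{1}{26} - 2 \left(-3 + 6\right) = - \frac{47}{26} - 6 = - \frac{203}{26} \approx -7.8077$)
$n - 1510 = - \frac{203}{26} - 1510 = - \frac{39463}{26}$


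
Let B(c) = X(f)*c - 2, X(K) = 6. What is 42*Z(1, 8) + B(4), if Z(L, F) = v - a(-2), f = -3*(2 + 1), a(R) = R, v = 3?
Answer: 232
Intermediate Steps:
f = -9 (f = -3*3 = -9)
B(c) = -2 + 6*c (B(c) = 6*c - 2 = -2 + 6*c)
Z(L, F) = 5 (Z(L, F) = 3 - 1*(-2) = 3 + 2 = 5)
42*Z(1, 8) + B(4) = 42*5 + (-2 + 6*4) = 210 + (-2 + 24) = 210 + 22 = 232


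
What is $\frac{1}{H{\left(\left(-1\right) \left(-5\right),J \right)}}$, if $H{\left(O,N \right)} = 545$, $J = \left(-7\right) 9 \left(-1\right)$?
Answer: $\frac{1}{545} \approx 0.0018349$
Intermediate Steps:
$J = 63$ ($J = \left(-63\right) \left(-1\right) = 63$)
$\frac{1}{H{\left(\left(-1\right) \left(-5\right),J \right)}} = \frac{1}{545}$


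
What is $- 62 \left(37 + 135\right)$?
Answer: $-10664$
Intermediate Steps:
$- 62 \left(37 + 135\right) = \left(-62\right) 172 = -10664$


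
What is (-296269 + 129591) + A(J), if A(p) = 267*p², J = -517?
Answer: 71199485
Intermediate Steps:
(-296269 + 129591) + A(J) = (-296269 + 129591) + 267*(-517)² = -166678 + 267*267289 = -166678 + 71366163 = 71199485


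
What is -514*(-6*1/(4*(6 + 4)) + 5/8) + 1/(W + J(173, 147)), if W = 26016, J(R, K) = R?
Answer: -127880867/523780 ≈ -244.15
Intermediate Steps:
-514*(-6*1/(4*(6 + 4)) + 5/8) + 1/(W + J(173, 147)) = -514*(-6*1/(4*(6 + 4)) + 5/8) + 1/(26016 + 173) = -514*(-6/(10*4) + 5*(⅛)) + 1/26189 = -514*(-6/40 + 5/8) + 1/26189 = -514*(-6*1/40 + 5/8) + 1/26189 = -514*(-3/20 + 5/8) + 1/26189 = -514*19/40 + 1/26189 = -4883/20 + 1/26189 = -127880867/523780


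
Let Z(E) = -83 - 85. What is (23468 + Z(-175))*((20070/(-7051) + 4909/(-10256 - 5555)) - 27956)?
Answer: -72625652179708500/111483361 ≈ -6.5145e+8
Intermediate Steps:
Z(E) = -168
(23468 + Z(-175))*((20070/(-7051) + 4909/(-10256 - 5555)) - 27956) = (23468 - 168)*((20070/(-7051) + 4909/(-10256 - 5555)) - 27956) = 23300*((20070*(-1/7051) + 4909/(-15811)) - 27956) = 23300*((-20070/7051 + 4909*(-1/15811)) - 27956) = 23300*((-20070/7051 - 4909/15811) - 27956) = 23300*(-351940129/111483361 - 27956) = 23300*(-3116980780245/111483361) = -72625652179708500/111483361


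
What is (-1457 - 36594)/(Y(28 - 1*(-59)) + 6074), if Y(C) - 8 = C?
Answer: -38051/6169 ≈ -6.1681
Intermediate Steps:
Y(C) = 8 + C
(-1457 - 36594)/(Y(28 - 1*(-59)) + 6074) = (-1457 - 36594)/((8 + (28 - 1*(-59))) + 6074) = -38051/((8 + (28 + 59)) + 6074) = -38051/((8 + 87) + 6074) = -38051/(95 + 6074) = -38051/6169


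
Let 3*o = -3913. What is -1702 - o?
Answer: -1193/3 ≈ -397.67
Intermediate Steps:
o = -3913/3 (o = (⅓)*(-3913) = -3913/3 ≈ -1304.3)
-1702 - o = -1702 - 1*(-3913/3) = -1702 + 3913/3 = -1193/3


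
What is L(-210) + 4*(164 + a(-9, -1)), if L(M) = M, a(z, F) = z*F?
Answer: 482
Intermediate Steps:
a(z, F) = F*z
L(-210) + 4*(164 + a(-9, -1)) = -210 + 4*(164 - 1*(-9)) = -210 + 4*(164 + 9) = -210 + 4*173 = -210 + 692 = 482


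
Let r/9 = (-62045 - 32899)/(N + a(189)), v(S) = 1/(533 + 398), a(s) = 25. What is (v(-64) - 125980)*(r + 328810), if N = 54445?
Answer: -1050274829430539658/25355785 ≈ -4.1422e+10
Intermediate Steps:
v(S) = 1/931
r = -427248/27235 (r = 9*((-62045 - 32899)/(54445 + 25)) = 9*(-94944/54470) = 9*(-94944*1/54470) = 9*(-47472/27235) = -427248/27235 ≈ -15.687)
(v(-64) - 125980)*(r + 328810) = (1/931 - 125980)*(-427248/27235 + 328810) = -117287379/931*8954713102/27235 = -1050274829430539658/25355785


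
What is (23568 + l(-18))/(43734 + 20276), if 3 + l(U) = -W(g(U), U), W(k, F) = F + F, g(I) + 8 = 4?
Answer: 23601/64010 ≈ 0.36871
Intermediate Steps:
g(I) = -4 (g(I) = -8 + 4 = -4)
W(k, F) = 2*F
l(U) = -3 - 2*U
(23568 + l(-18))/(43734 + 20276) = (23568 + (-3 - 2*(-18)))/(43734 + 20276) = (23568 + (-3 + 36))/64010 = (23568 + 33)*(1/64010) = 23601*(1/64010) = 23601/64010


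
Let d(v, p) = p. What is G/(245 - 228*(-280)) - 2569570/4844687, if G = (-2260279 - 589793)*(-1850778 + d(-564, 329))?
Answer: 25550457015476097886/310471766395 ≈ 8.2296e+7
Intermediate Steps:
G = 5273912882328 (G = (-2260279 - 589793)*(-1850778 + 329) = -2850072*(-1850449) = 5273912882328)
G/(245 - 228*(-280)) - 2569570/4844687 = 5273912882328/(245 - 228*(-280)) - 2569570/4844687 = 5273912882328/(245 + 63840) - 2569570*1/4844687 = 5273912882328/64085 - 2569570/4844687 = 25550457015476097886/310471766395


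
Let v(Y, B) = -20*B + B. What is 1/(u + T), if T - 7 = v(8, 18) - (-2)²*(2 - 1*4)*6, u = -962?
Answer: -1/1249 ≈ -0.00080064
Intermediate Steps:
v(Y, B) = -19*B
T = -287 (T = 7 + (-19*18 - (-2)²*(2 - 1*4)*6) = 7 + (-342 - 4*(2 - 4)*6) = 7 + (-342 - 4*(-2)*6) = 7 + (-342 - (-8)*6) = 7 + (-342 - 1*(-48)) = 7 + (-342 + 48) = 7 - 294 = -287)
1/(u + T) = 1/(-962 - 287) = 1/(-1249) = -1/1249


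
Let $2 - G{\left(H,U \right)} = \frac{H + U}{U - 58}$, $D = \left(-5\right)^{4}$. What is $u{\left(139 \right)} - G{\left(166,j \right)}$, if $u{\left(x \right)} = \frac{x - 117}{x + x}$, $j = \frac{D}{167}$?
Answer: $- \frac{6359520}{1259479} \approx -5.0493$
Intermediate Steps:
$D = 625$
$j = \frac{625}{167} \approx 3.7425$
$u{\left(x \right)} = \frac{-117 + x}{2 x}$
$G{\left(H,U \right)} = 2 - \frac{H + U}{-58 + U}$ ($G{\left(H,U \right)} = 2 - \frac{H + U}{U - 58} = 2 - \frac{H + U}{-58 + U}$)
$u{\left(139 \right)} - G{\left(166,j \right)} = \frac{-117 + 139}{2 \cdot 139} - \frac{-116 + \frac{625}{167} - 166}{-58 + \frac{625}{167}} = \frac{1}{2} \cdot \frac{1}{139} \cdot 22 - \frac{-116 + \frac{625}{167} - 166}{- \frac{9061}{167}} = \frac{11}{139} - \left(- \frac{167}{9061}\right) \left(- \frac{46469}{167}\right) = \frac{11}{139} - \frac{46469}{9061} = - \frac{6359520}{1259479}$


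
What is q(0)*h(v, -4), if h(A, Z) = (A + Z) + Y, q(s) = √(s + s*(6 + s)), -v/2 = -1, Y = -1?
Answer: 0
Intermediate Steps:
v = 2 (v = -2*(-1) = 2)
h(A, Z) = -1 + A + Z (h(A, Z) = (A + Z) - 1 = -1 + A + Z)
q(0)*h(v, -4) = √(0*(7 + 0))*(-1 + 2 - 4) = √(0*7)*(-3) = √0*(-3) = 0*(-3) = 0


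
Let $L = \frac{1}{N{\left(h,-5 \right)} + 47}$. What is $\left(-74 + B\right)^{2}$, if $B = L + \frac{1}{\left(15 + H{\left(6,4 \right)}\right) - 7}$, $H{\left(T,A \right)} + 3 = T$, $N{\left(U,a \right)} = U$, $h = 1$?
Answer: $\frac{1522014169}{278784} \approx 5459.5$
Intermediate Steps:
$H{\left(T,A \right)} = -3 + T$
$L = \frac{1}{48}$ ($L = \frac{1}{1 + 47} = \frac{1}{48} \approx 0.020833$)
$B = \frac{59}{528}$ ($B = \frac{1}{48} + \frac{1}{\left(15 + \left(-3 + 6\right)\right) - 7} = \frac{1}{48} + \frac{1}{\left(15 + 3\right) - 7} = \frac{1}{48} + \frac{1}{18 - 7} = \frac{1}{48} + \frac{1}{11} = \frac{59}{528} \approx 0.11174$)
$\left(-74 + B\right)^{2} = \left(-74 + \frac{59}{528}\right)^{2} = \left(- \frac{39013}{528}\right)^{2} = \frac{1522014169}{278784}$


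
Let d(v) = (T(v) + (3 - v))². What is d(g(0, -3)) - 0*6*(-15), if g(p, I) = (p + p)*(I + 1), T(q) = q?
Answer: 9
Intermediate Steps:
g(p, I) = 2*p*(1 + I) (g(p, I) = (2*p)*(1 + I) = 2*p*(1 + I))
d(v) = 9 (d(v) = (v + (3 - v))² = 3² = 9)
d(g(0, -3)) - 0*6*(-15) = 9 - 0*6*(-15) = 9 - 0*(-15) = 9 - 1*0 = 9 + 0 = 9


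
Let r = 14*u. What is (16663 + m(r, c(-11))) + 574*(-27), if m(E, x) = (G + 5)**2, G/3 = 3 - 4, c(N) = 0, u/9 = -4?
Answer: 1169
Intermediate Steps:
u = -36 (u = 9*(-4) = -36)
r = -504 (r = 14*(-36) = -504)
G = -3 (G = 3*(3 - 4) = 3*(-1) = -3)
m(E, x) = 4 (m(E, x) = (-3 + 5)**2 = 2**2 = 4)
(16663 + m(r, c(-11))) + 574*(-27) = (16663 + 4) + 574*(-27) = 16667 - 15498 = 1169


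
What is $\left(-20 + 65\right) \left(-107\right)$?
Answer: $-4815$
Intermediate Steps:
$\left(-20 + 65\right) \left(-107\right) = 45 \left(-107\right) = -4815$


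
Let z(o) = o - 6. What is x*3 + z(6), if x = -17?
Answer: -51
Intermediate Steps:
z(o) = -6 + o
x*3 + z(6) = -17*3 + (-6 + 6) = -51 + 0 = -51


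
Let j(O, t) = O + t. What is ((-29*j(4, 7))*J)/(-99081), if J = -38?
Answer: -12122/99081 ≈ -0.12234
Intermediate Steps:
((-29*j(4, 7))*J)/(-99081) = (-29*(4 + 7)*(-38))/(-99081) = (-29*11*(-38))*(-1/99081) = -319*(-38)*(-1/99081) = 12122*(-1/99081) = -12122/99081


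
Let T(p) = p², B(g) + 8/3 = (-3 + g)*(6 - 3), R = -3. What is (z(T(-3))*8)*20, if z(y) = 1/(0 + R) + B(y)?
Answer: 2400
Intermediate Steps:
B(g) = -35/3 + 3*g (B(g) = -8/3 + (-3 + g)*(6 - 3) = -8/3 + (-3 + g)*3 = -8/3 + (-9 + 3*g) = -35/3 + 3*g)
z(y) = -12 + 3*y (z(y) = 1/(0 - 3) + (-35/3 + 3*y) = 1/(-3) + (-35/3 + 3*y) = -⅓ + (-35/3 + 3*y) = -12 + 3*y)
(z(T(-3))*8)*20 = ((-12 + 3*(-3)²)*8)*20 = ((-12 + 3*9)*8)*20 = ((-12 + 27)*8)*20 = (15*8)*20 = 120*20 = 2400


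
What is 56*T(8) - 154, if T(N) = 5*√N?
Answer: -154 + 560*√2 ≈ 637.96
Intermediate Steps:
56*T(8) - 154 = 56*(5*√8) - 154 = 56*(5*(2*√2)) - 154 = 56*(10*√2) - 154 = 560*√2 - 154 = -154 + 560*√2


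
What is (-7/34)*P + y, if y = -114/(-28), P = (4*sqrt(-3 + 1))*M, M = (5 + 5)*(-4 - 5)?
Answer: 57/14 + 1260*I*sqrt(2)/17 ≈ 4.0714 + 104.82*I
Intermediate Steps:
M = -90 (M = 10*(-9) = -90)
P = -360*I*sqrt(2) (P = (4*sqrt(-3 + 1))*(-90) = (4*sqrt(-2))*(-90) = (4*(I*sqrt(2)))*(-90) = (4*I*sqrt(2))*(-90) = -360*I*sqrt(2) ≈ -509.12*I)
y = 57/14 (y = -114*(-1/28) = 57/14 ≈ 4.0714)
(-7/34)*P + y = (-7/34)*(-360*I*sqrt(2)) + 57/14 = (-7*1/34)*(-360*I*sqrt(2)) + 57/14 = -(-1260)*I*sqrt(2)/17 + 57/14 = 1260*I*sqrt(2)/17 + 57/14 = 57/14 + 1260*I*sqrt(2)/17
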